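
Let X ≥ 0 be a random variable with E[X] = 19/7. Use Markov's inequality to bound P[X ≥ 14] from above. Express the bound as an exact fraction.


μ = E[X] = 19/7, a = 14.
Markov: P[X ≥ 14] ≤ μ/a = (19/7)/14 = 19/98.
Numerically: ≈ 0.194.
(Since a = 14 > μ = 2.714, the bound 19/98 is < 1 and informative.)

P[X ≥ 14] ≤ 19/98 ≈ 0.194.


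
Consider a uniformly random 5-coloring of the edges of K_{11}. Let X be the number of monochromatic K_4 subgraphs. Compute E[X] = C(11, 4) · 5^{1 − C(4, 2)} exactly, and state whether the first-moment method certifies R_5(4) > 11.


E[X] = C(11, 4) · 5^{1 − 6} = 330 · 5^{−5} = 330/3125.
As a reduced fraction: E[X] = 66/625 ≈ 0.106.
Is E[X] < 1? YES.
Since E[X] < 1, there exists a 5-coloring of K_{11} with no monochromatic K_4; hence R_5(4) > 11.

E[X] = 66/625 ≈ 0.106; E[X] < 1, so R_5(4) > 11.


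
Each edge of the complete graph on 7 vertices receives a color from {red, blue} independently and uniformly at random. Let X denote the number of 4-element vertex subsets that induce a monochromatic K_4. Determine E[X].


Let X = Σ_S X_S over the C(7, 4) = 35 subsets S of size 4, where X_S = 1 if the K_4 on S is monochromatic.
For a fixed S, the K_4 on S has C(4, 2) = 6 edges. P[all 6 edges red] = (1/2)^6, and likewise for blue, so P[monochromatic] = 2·(1/2)^6 = 2^{1 − 6} = 1/32.
Summing: E[X] = C(7, 4) · 2^{1 − 6} = 35 · 1/32 = 35/32.
Numerically: E[X] ≈ 1.09375.

E[X] = C(7,4)·2^(1−C(4,2)) = 35/32 ≈ 1.09375.


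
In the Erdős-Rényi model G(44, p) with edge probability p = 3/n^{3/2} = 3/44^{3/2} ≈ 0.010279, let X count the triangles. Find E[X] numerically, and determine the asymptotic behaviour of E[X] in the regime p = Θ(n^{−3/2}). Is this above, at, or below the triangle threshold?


Number of potential triangles: C(44, 3) = 13244.
Each occurs with probability p³ ≈ (0.010279)³ ≈ 1.0859922e-06.
By linearity: E[X] = C(44, 3)·p³ ≈ 13244 · 1.0859922e-06 ≈ 0.01438.
Since α = 3/2 > 1, p = c/n^{3/2} = o(1/n) is below the triangle threshold p ~ 1/n. Asymptotically E[X] ~ (c³/6)·n^{3(1−α)} = (3³/6)·n^{-1.5} → 0, so by Markov's inequality G has no triangles w.h.p.

E[X] ≈ 0.01438; in regime p = Θ(1/n^{3/2}) E[X] tends to 0 (below the triangle threshold p ~ 1/n).


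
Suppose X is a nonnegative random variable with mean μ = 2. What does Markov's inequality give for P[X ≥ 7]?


μ = E[X] = 2, a = 7.
Markov: P[X ≥ 7] ≤ μ/a = (2)/7 = 2/7.
Numerically: ≈ 0.285714.
(Since a = 7 > μ = 2.000000, the bound 2/7 is < 1 and informative.)

P[X ≥ 7] ≤ 2/7 ≈ 0.285714.


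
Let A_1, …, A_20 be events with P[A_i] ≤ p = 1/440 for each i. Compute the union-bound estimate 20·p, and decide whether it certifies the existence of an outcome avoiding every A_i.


Union bound: P[∪_{i=1}^{20} A_i] ≤ Σ_i P[A_i] ≤ 20·p = 20·(1/440) = 1/22.
Numerically: 1/22 ≈ 0.0455.
Is 1/22 < 1? YES.
Since P[∪ A_i] ≤ 1/22 < 1, the complement has P[∩ A_i^c] ≥ 1 − 1/22 = 21/22 > 0, so some outcome avoids every A_i.

20·p = 1/22 ≈ 0.0455; existence CERTIFIED by the union bound.


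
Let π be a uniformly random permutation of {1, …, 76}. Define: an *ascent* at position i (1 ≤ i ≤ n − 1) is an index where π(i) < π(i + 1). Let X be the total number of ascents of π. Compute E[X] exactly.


Write X = Σ X_I over i = 1, …, 75, with X_I the indicator of one ascent.
There are 75 indicators.
For each fixed i, the pair (π(i), π(i+1)) is a uniformly random ordered pair of distinct values from {1, …, 76}; by symmetry P[π(i) < π(i+1)] = 1/2.
By linearity: E[X] = 75 · (1/2) = (76 − 1) · (1/2) = 75/2 ≈ 37.500000.

E[X] = 75/2 = 37.500000.


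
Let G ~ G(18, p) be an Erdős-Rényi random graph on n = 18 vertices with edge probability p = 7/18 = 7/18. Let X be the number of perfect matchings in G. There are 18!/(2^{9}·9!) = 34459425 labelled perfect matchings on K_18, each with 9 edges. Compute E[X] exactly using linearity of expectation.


K_18 has 18!/(2^{9}·9!) = 34459425 labelled perfect matchings.
For each such perfect matching H, let X_H = 1 if all 9 edges of H are present in G. Then P[X_H = 1] = p^{9} = (7/18)^{9} = 40353607/198359290368.
By linearity of expectation: E[X] = Σ_H E[X_H] = 34459425 · p^{9} = 34459425 · 40353607/198359290368 = 17167433257975/2448880128.
Numerically: E[X] ≈ 7010.

E[X] = 34459425 · (7/18)^{9} = 17167433257975/2448880128 ≈ 7010.


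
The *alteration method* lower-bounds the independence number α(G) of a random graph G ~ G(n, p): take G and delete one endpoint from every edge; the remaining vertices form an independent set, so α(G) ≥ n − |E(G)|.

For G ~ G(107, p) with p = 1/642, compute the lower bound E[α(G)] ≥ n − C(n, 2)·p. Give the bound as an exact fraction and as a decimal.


E[|E(G)|] = C(107, 2)·p = 5671 · (1/642) = 53/6.
E[α(G)] ≥ n − E[|E(G)|] = 107 − 53/6 = 589/6.
Numerically: ≈ 98.167.
(This is only a lower bound; the true E[α(G)] may be larger.)

E[α(G)] ≥ 589/6 ≈ 98.167.


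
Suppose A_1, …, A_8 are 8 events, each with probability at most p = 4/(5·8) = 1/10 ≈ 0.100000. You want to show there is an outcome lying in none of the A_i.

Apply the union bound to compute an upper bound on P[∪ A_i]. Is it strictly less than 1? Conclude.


Union bound: P[∪_{i=1}^{8} A_i] ≤ Σ_i P[A_i] ≤ 8·p = 8·(1/10) = 4/5.
Numerically: 4/5 ≈ 0.800000.
Is 4/5 < 1? YES.
Since P[∪ A_i] ≤ 4/5 < 1, the complement has P[∩ A_i^c] ≥ 1 − 4/5 = 1/5 > 0, so some outcome avoids every A_i.

8·p = 4/5 ≈ 0.800000; existence CERTIFIED by the union bound.


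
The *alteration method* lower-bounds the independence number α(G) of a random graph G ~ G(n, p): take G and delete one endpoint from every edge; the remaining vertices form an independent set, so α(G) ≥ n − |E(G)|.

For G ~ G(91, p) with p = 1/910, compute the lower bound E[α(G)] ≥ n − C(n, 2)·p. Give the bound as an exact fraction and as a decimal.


E[|E(G)|] = C(91, 2)·p = 4095 · (1/910) = 9/2.
E[α(G)] ≥ n − E[|E(G)|] = 91 − 9/2 = 173/2.
Numerically: ≈ 86.500000.
(This is only a lower bound; the true E[α(G)] may be larger.)

E[α(G)] ≥ 173/2 ≈ 86.500000.


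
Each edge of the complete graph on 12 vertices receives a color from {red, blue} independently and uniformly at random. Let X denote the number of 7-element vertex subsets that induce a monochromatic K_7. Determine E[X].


Let X = Σ_S X_S over the C(12, 7) = 792 subsets S of size 7, where X_S = 1 if the K_7 on S is monochromatic.
For a fixed S, the K_7 on S has C(7, 2) = 21 edges. P[all 21 edges red] = (1/2)^21, and likewise for blue, so P[monochromatic] = 2·(1/2)^21 = 2^{1 − 21} = 1/1048576.
By linearity of expectation: E[X] = C(12, 7) · 2^{1 − 21} = 792 · 1/1048576 = 99/131072.
Numerically: E[X] ≈ 0.0008.

E[X] = C(12,7)·2^(1−C(7,2)) = 99/131072 ≈ 0.0008.


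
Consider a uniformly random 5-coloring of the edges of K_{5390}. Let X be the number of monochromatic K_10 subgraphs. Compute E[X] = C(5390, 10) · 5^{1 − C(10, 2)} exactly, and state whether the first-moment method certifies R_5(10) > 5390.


E[X] = C(5390, 10) · 5^{1 − 45} = 5655833965919099070255434039753 · 5^{−44} = 5655833965919099070255434039753/5684341886080801486968994140625.
As a reduced fraction: E[X] = 5655833965919099070255434039753/5684341886080801486968994140625 ≈ 0.995.
Is E[X] < 1? YES.
Since E[X] < 1, there exists a 5-coloring of K_{5390} with no monochromatic K_10; hence R_5(10) > 5390.

E[X] = 5655833965919099070255434039753/5684341886080801486968994140625 ≈ 0.995; E[X] < 1, so R_5(10) > 5390.


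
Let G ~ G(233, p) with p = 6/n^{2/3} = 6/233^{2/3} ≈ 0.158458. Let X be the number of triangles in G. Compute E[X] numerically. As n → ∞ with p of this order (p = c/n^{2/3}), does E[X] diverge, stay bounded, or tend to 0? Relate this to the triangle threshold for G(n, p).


Number of potential triangles: C(233, 3) = 2081156.
Each occurs with probability p³ ≈ (0.158458)³ ≈ 3.97870655e-03.
By linearity: E[X] = C(233, 3)·p³ ≈ 2081156 · 3.97870655e-03 ≈ 8280.309013.
Since α = 2/3 < 1, p = c/n^{2/3} ≫ 1/n is above the triangle threshold p ~ 1/n. Asymptotically E[X] ~ (c³/6)·n^{3(1−α)} = (6³/6)·n^{1} → ∞; triangles are abundant w.h.p.

E[X] ≈ 8280.309013; in regime p = Θ(1/n^{2/3}) E[X] diverges (above the triangle threshold p ~ 1/n).


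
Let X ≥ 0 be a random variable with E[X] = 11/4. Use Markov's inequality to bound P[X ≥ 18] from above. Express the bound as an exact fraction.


μ = E[X] = 11/4, a = 18.
Markov: P[X ≥ 18] ≤ μ/a = (11/4)/18 = 11/72.
Numerically: ≈ 0.152778.
(Since a = 18 > μ = 2.750000, the bound 11/72 is < 1 and informative.)

P[X ≥ 18] ≤ 11/72 ≈ 0.152778.


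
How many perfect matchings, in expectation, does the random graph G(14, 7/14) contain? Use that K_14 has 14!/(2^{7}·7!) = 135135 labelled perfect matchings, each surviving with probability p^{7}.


K_14 has 14!/(2^{7}·7!) = 135135 labelled perfect matchings.
For each such perfect matching H, let X_H = 1 if all 7 edges of H are present in G. Then P[X_H = 1] = p^{7} = (1/2)^{7} = 1/128.
By linearity of expectation: E[X] = Σ_H E[X_H] = 135135 · p^{7} = 135135 · 1/128 = 135135/128.
Numerically: E[X] ≈ 1.06e+03.

E[X] = 135135 · (1/2)^{7} = 135135/128 ≈ 1.06e+03.


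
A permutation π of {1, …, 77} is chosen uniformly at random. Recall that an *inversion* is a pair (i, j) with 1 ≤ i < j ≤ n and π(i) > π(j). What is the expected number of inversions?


Write X = Σ X_I over the C(77, 2) = 2926 pairs i < j, with X_I the indicator of one inversion.
There are 2926 indicators.
For each fixed pair i < j, the values π(i) and π(j) are two distinct elements of {1, …, 77} in uniformly random order; by symmetry P[π(i) > π(j)] = 1/2.
By linearity: E[X] = 2926 · (1/2) = C(77, 2) · (1/2) = 2926/2 = 1463 ≈ 1463.0000.

E[X] = 1463 = 1463.0000.


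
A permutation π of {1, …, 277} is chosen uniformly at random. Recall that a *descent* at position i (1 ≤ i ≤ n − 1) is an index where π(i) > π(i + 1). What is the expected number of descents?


Write X = Σ X_I over i = 1, …, 276, with X_I the indicator of one descent.
There are 276 indicators.
For each fixed i, the pair (π(i), π(i+1)) is a uniformly random ordered pair of distinct values from {1, …, 277}; by symmetry P[π(i) > π(i+1)] = 1/2.
By linearity: E[X] = 276 · (1/2) = (277 − 1) · (1/2) = 138 ≈ 138.0000.

E[X] = 138 = 138.0000.


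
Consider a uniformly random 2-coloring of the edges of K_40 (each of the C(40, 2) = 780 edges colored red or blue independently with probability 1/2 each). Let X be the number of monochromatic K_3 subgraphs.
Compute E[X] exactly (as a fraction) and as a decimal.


Let X = Σ_S X_S over the C(40, 3) = 9880 subsets S of size 3, where X_S = 1 if the K_3 on S is monochromatic.
For a fixed S, the K_3 on S has C(3, 2) = 3 edges. P[all 3 edges red] = (1/2)^3, and likewise for blue, so P[monochromatic] = 2·(1/2)^3 = 2^{1 − 3} = 1/4.
By linearity: E[X] = C(40, 3) · 2^{1 − 3} = 9880 · 1/4 = 2470.
Numerically: E[X] ≈ 2470.0000.

E[X] = C(40,3)·2^(1−C(3,2)) = 2470 ≈ 2470.0000.


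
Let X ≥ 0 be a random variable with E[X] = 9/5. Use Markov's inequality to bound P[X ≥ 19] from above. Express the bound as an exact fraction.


μ = E[X] = 9/5, a = 19.
Markov: P[X ≥ 19] ≤ μ/a = (9/5)/19 = 9/95.
Numerically: ≈ 0.0947.
(Since a = 19 > μ = 1.8000, the bound 9/95 is < 1 and informative.)

P[X ≥ 19] ≤ 9/95 ≈ 0.0947.


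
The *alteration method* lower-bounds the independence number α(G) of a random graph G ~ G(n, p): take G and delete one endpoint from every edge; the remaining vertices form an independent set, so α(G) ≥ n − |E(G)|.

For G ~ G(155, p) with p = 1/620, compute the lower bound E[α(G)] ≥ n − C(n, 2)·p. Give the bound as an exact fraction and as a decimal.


E[|E(G)|] = C(155, 2)·p = 11935 · (1/620) = 77/4.
E[α(G)] ≥ n − E[|E(G)|] = 155 − 77/4 = 543/4.
Numerically: ≈ 135.75000.
(This is only a lower bound; the true E[α(G)] may be larger.)

E[α(G)] ≥ 543/4 ≈ 135.75000.


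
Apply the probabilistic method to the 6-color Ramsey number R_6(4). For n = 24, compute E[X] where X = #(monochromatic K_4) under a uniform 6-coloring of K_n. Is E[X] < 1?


E[X] = C(24, 4) · 6^{1 − 6} = 10626 · 6^{−5} = 10626/7776.
As a reduced fraction: E[X] = 1771/1296 ≈ 1.36651.
Is E[X] < 1? NO.
Since E[X] ≥ 1, the first-moment bound is inconclusive at n = 24; it does NOT by itself certify R_6(4) > 24.

E[X] = 1771/1296 ≈ 1.36651; E[X] ≥ 1; first-moment method inconclusive here.


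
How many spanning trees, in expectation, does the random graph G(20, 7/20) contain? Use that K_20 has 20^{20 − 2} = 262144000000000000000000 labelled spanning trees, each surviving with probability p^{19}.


K_20 has 20^{20 − 2} = 262144000000000000000000 labelled spanning trees.
For each such spanning tree H, let X_H = 1 if all 19 edges of H are present in G. Then P[X_H = 1] = p^{19} = (7/20)^{19} = 11398895185373143/5242880000000000000000000.
Summing the indicators: E[X] = Σ_H E[X_H] = 262144000000000000000000 · p^{19} = 262144000000000000000000 · 11398895185373143/5242880000000000000000000 = 11398895185373143/20.
Numerically: E[X] ≈ 5.7e+14.

E[X] = 262144000000000000000000 · (7/20)^{19} = 11398895185373143/20 ≈ 5.7e+14.


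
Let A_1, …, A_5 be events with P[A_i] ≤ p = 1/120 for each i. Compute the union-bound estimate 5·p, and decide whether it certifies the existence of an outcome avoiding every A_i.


Union bound: P[∪_{i=1}^{5} A_i] ≤ Σ_i P[A_i] ≤ 5·p = 5·(1/120) = 1/24.
Numerically: 1/24 ≈ 0.0416667.
Is 1/24 < 1? YES.
Since P[∪ A_i] ≤ 1/24 < 1, the complement has P[∩ A_i^c] ≥ 1 − 1/24 = 23/24 > 0, so some outcome avoids every A_i.

5·p = 1/24 ≈ 0.0416667; existence CERTIFIED by the union bound.


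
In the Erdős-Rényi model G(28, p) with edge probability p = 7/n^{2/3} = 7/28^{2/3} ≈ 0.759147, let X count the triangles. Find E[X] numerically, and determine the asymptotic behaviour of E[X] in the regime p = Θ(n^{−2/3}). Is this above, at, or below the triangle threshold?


Number of potential triangles: C(28, 3) = 3276.
Each occurs with probability p³ ≈ (0.759147)³ ≈ 4.37500000e-01.
By linearity: E[X] = C(28, 3)·p³ ≈ 3276 · 4.37500000e-01 ≈ 1433.250000.
Since α = 2/3 < 1, p = c/n^{2/3} ≫ 1/n is above the triangle threshold p ~ 1/n. Asymptotically E[X] ~ (c³/6)·n^{3(1−α)} = (7³/6)·n^{1} → ∞; triangles are abundant w.h.p.

E[X] ≈ 1433.250000; in regime p = Θ(1/n^{2/3}) E[X] diverges (above the triangle threshold p ~ 1/n).


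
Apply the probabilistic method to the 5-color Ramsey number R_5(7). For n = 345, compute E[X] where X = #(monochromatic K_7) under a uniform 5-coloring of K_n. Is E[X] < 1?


E[X] = C(345, 7) · 5^{1 − 21} = 108567596033820 · 5^{−20} = 108567596033820/95367431640625.
As a reduced fraction: E[X] = 21713519206764/19073486328125 ≈ 1.13841.
Is E[X] < 1? NO.
Since E[X] ≥ 1, the first-moment bound is inconclusive at n = 345; it does NOT by itself certify R_5(7) > 345.

E[X] = 21713519206764/19073486328125 ≈ 1.13841; E[X] ≥ 1; first-moment method inconclusive here.


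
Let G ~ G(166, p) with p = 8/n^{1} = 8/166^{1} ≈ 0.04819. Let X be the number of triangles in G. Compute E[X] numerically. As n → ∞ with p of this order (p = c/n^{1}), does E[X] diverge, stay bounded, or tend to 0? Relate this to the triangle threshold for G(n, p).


Number of potential triangles: C(166, 3) = 748660.
Each occurs with probability p³ ≈ (0.04819)³ ≈ 1.119298e-04.
By linearity: E[X] = C(166, 3)·p³ ≈ 748660 · 1.119298e-04 ≈ 83.7974.
Here α = 1, so p = 8/n is exactly at the triangle threshold p ~ 1/n. Asymptotically E[X] → c³/6 = 8³/6 = 256/3 ≈ 85.3333, a bounded constant. In this regime the triangle count is asymptotically Poisson(c³/6).

E[X] ≈ 83.7974; in regime p = Θ(1/n^{1}) E[X] stays bounded (at the triangle threshold p ~ 1/n).


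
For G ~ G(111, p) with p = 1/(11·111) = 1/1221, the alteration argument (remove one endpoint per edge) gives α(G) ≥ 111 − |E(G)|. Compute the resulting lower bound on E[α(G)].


E[|E(G)|] = C(111, 2)·p = 6105 · (1/1221) = 5.
E[α(G)] ≥ n − E[|E(G)|] = 111 − 5 = 106.
Numerically: ≈ 106.000.
(This is only a lower bound; the true E[α(G)] may be larger.)

E[α(G)] ≥ 106 ≈ 106.000.


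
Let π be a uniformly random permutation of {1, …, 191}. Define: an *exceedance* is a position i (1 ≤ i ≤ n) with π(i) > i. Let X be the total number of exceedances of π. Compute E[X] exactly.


Write X = Σ_{i=1}^{191} X_i, where X_i = 1_{π(i) > i}.
For each fixed i, π(i) is uniform over {1, …, 191} (marginal of a uniform permutation), so P[π(i) > i] = (n − i)/n. Summing: Σ_{i=1}^{191} (n − i)/n = (0 + 1 + … + 190)/191 = 191(191 − 1)/(2·191) = (191 − 1)/2.
Hence E[X] = Σ_{i=1}^{191} (191 − i)/191 = 95 ≈ 95.0000.

E[X] = 95 = 95.0000.


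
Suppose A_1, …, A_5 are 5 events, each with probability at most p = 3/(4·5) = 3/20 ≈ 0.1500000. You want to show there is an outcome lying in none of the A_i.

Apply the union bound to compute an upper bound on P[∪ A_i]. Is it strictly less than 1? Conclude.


Union bound: P[∪_{i=1}^{5} A_i] ≤ Σ_i P[A_i] ≤ 5·p = 5·(3/20) = 3/4.
Numerically: 3/4 ≈ 0.7500000.
Is 3/4 < 1? YES.
Since P[∪ A_i] ≤ 3/4 < 1, the complement has P[∩ A_i^c] ≥ 1 − 3/4 = 1/4 > 0, so some outcome avoids every A_i.

5·p = 3/4 ≈ 0.7500000; existence CERTIFIED by the union bound.


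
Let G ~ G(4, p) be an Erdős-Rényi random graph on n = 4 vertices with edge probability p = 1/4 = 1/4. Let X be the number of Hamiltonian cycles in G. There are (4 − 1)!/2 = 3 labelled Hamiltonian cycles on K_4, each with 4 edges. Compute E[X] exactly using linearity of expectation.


K_4 has (4 − 1)!/2 = 3 labelled Hamiltonian cycles.
For each such Hamiltonian cycle H, let X_H = 1 if all 4 edges of H are present in G. Then P[X_H = 1] = p^{4} = (1/4)^{4} = 1/256.
By linearity: E[X] = Σ_H E[X_H] = 3 · p^{4} = 3 · 1/256 = 3/256.
Numerically: E[X] ≈ 0.0117188.

E[X] = 3 · (1/4)^{4} = 3/256 ≈ 0.0117188.


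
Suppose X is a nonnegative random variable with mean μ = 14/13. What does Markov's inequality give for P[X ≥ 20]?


μ = E[X] = 14/13, a = 20.
Markov: P[X ≥ 20] ≤ μ/a = (14/13)/20 = 7/130.
Numerically: ≈ 0.05385.
(Since a = 20 > μ = 1.07692, the bound 7/130 is < 1 and informative.)

P[X ≥ 20] ≤ 7/130 ≈ 0.05385.


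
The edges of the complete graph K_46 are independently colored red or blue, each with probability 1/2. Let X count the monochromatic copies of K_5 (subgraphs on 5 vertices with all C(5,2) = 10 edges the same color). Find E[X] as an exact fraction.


Let X = Σ_S X_S over the C(46, 5) = 1370754 subsets S of size 5, where X_S = 1 if the K_5 on S is monochromatic.
For a fixed S, the K_5 on S has C(5, 2) = 10 edges. P[all 10 edges red] = (1/2)^10, and likewise for blue, so P[monochromatic] = 2·(1/2)^10 = 2^{1 − 10} = 1/512.
Summing: E[X] = C(46, 5) · 2^{1 − 10} = 1370754 · 1/512 = 685377/256.
Numerically: E[X] ≈ 2677.2539.

E[X] = C(46,5)·2^(1−C(5,2)) = 685377/256 ≈ 2677.2539.


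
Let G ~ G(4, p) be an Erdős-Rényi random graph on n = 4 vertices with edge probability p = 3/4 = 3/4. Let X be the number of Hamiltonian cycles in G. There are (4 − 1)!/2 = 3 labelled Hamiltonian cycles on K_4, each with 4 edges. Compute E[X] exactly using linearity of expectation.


K_4 has (4 − 1)!/2 = 3 labelled Hamiltonian cycles.
For each such Hamiltonian cycle H, let X_H = 1 if all 4 edges of H are present in G. Then P[X_H = 1] = p^{4} = (3/4)^{4} = 81/256.
By linearity of expectation: E[X] = Σ_H E[X_H] = 3 · p^{4} = 3 · 81/256 = 243/256.
Numerically: E[X] ≈ 0.9492.

E[X] = 3 · (3/4)^{4} = 243/256 ≈ 0.9492.


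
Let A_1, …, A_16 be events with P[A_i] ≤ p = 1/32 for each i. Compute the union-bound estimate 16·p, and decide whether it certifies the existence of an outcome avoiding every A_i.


Union bound: P[∪_{i=1}^{16} A_i] ≤ Σ_i P[A_i] ≤ 16·p = 16·(1/32) = 1/2.
Numerically: 1/2 ≈ 0.500000.
Is 1/2 < 1? YES.
Since P[∪ A_i] ≤ 1/2 < 1, the complement has P[∩ A_i^c] ≥ 1 − 1/2 = 1/2 > 0, so some outcome avoids every A_i.

16·p = 1/2 ≈ 0.500000; existence CERTIFIED by the union bound.


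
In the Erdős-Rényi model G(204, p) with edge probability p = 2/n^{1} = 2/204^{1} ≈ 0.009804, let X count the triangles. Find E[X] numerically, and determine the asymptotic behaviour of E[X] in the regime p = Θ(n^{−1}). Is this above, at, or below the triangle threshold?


Number of potential triangles: C(204, 3) = 1394204.
Each occurs with probability p³ ≈ (0.009804)³ ≈ 9.423223e-07.
By linearity: E[X] = C(204, 3)·p³ ≈ 1394204 · 9.423223e-07 ≈ 1.3138.
Here α = 1, so p = 2/n is exactly at the triangle threshold p ~ 1/n. Asymptotically E[X] → c³/6 = 2³/6 = 4/3 ≈ 1.3333, a bounded constant. In this regime the triangle count is asymptotically Poisson(c³/6).

E[X] ≈ 1.3138; in regime p = Θ(1/n^{1}) E[X] stays bounded (at the triangle threshold p ~ 1/n).


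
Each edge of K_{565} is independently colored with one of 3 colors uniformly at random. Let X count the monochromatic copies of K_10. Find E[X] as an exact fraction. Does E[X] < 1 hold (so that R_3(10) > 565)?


E[X] = C(565, 10) · 3^{1 − 45} = 843210704398024361828 · 3^{−44} = 843210704398024361828/984770902183611232881.
As a reduced fraction: E[X] = 843210704398024361828/984770902183611232881 ≈ 0.856251.
Is E[X] < 1? YES.
Since E[X] < 1, there exists a 3-coloring of K_{565} with no monochromatic K_10; hence R_3(10) > 565.

E[X] = 843210704398024361828/984770902183611232881 ≈ 0.856251; E[X] < 1, so R_3(10) > 565.


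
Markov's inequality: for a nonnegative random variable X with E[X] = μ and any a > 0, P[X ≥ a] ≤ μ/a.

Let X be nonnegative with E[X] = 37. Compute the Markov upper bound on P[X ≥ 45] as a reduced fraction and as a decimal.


μ = E[X] = 37, a = 45.
Markov: P[X ≥ 45] ≤ μ/a = (37)/45 = 37/45.
Numerically: ≈ 0.8222.
(Since a = 45 > μ = 37.0000, the bound 37/45 is < 1 and informative.)

P[X ≥ 45] ≤ 37/45 ≈ 0.8222.


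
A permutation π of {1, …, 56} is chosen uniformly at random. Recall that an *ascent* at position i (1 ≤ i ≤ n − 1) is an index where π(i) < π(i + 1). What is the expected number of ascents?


Write X = Σ X_I over i = 1, …, 55, with X_I the indicator of one ascent.
There are 55 indicators.
For each fixed i, the pair (π(i), π(i+1)) is a uniformly random ordered pair of distinct values from {1, …, 56}; by symmetry P[π(i) < π(i+1)] = 1/2.
By linearity: E[X] = 55 · (1/2) = (56 − 1) · (1/2) = 55/2 ≈ 27.5000.

E[X] = 55/2 = 27.5000.


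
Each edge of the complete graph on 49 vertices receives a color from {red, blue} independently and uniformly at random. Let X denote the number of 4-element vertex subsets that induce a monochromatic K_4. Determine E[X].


Let X = Σ_S X_S over the C(49, 4) = 211876 subsets S of size 4, where X_S = 1 if the K_4 on S is monochromatic.
For a fixed S, the K_4 on S has C(4, 2) = 6 edges. P[all 6 edges red] = (1/2)^6, and likewise for blue, so P[monochromatic] = 2·(1/2)^6 = 2^{1 − 6} = 1/32.
By linearity of expectation: E[X] = C(49, 4) · 2^{1 − 6} = 211876 · 1/32 = 52969/8.
Numerically: E[X] ≈ 6621.125.

E[X] = C(49,4)·2^(1−C(4,2)) = 52969/8 ≈ 6621.125.


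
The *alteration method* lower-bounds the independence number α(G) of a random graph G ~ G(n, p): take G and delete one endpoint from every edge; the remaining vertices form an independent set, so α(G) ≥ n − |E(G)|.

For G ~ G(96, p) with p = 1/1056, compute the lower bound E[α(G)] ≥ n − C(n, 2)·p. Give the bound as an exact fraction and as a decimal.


E[|E(G)|] = C(96, 2)·p = 4560 · (1/1056) = 95/22.
E[α(G)] ≥ n − E[|E(G)|] = 96 − 95/22 = 2017/22.
Numerically: ≈ 91.681818.
(This is only a lower bound; the true E[α(G)] may be larger.)

E[α(G)] ≥ 2017/22 ≈ 91.681818.


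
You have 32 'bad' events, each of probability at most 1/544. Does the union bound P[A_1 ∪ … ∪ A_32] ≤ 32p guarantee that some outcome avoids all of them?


Union bound: P[∪_{i=1}^{32} A_i] ≤ Σ_i P[A_i] ≤ 32·p = 32·(1/544) = 1/17.
Numerically: 1/17 ≈ 0.0588235.
Is 1/17 < 1? YES.
Since P[∪ A_i] ≤ 1/17 < 1, the complement has P[∩ A_i^c] ≥ 1 − 1/17 = 16/17 > 0, so some outcome avoids every A_i.

32·p = 1/17 ≈ 0.0588235; existence CERTIFIED by the union bound.


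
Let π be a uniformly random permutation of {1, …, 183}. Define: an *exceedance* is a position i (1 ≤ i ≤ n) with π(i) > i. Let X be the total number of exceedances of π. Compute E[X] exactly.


Write X = Σ_{i=1}^{183} X_i, where X_i = 1_{π(i) > i}.
For each fixed i, π(i) is uniform over {1, …, 183} (marginal of a uniform permutation), so P[π(i) > i] = (n − i)/n. Summing: Σ_{i=1}^{183} (n − i)/n = (0 + 1 + … + 182)/183 = 183(183 − 1)/(2·183) = (183 − 1)/2.
Hence E[X] = Σ_{i=1}^{183} (183 − i)/183 = 91 ≈ 91.000.

E[X] = 91 = 91.000.


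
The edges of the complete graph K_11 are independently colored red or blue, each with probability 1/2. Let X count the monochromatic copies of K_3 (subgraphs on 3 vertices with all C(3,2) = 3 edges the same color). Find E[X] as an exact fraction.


Let X = Σ_S X_S over the C(11, 3) = 165 subsets S of size 3, where X_S = 1 if the K_3 on S is monochromatic.
For a fixed S, the K_3 on S has C(3, 2) = 3 edges. P[all 3 edges red] = (1/2)^3, and likewise for blue, so P[monochromatic] = 2·(1/2)^3 = 2^{1 − 3} = 1/4.
Summing: E[X] = C(11, 3) · 2^{1 − 3} = 165 · 1/4 = 165/4.
Numerically: E[X] ≈ 41.250000.

E[X] = C(11,3)·2^(1−C(3,2)) = 165/4 ≈ 41.250000.


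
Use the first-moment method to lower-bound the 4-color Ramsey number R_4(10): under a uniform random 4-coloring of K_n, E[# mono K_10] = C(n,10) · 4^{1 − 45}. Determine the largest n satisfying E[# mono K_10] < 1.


We need C(n, 10) · 4^{1 − 45} < 1, i.e. C(n, 10) < 4^{45 − 1} = 309485009821345068724781056.
Check values of n near the boundary:
  n = 2017: C(2017, 10) = 300324964434452596180990448; 300324964434452596180990448 < 309485009821345068724781056? YES
  n = 2018: C(2018, 10) = 301820606687612220663963508; 301820606687612220663963508 < 309485009821345068724781056? YES
  n = 2019: C(2019, 10) = 303322949179835278009229628; 303322949179835278009229628 < 309485009821345068724781056? YES
  n = 2020: C(2020, 10) = 304832018578739931133653656; 304832018578739931133653656 < 309485009821345068724781056? YES
  n = 2021: C(2021, 10) = 306347841644770462864800616; 306347841644770462864800616 < 309485009821345068724781056? YES
  n = 2022: C(2022, 10) = 307870445231474093395937796; 307870445231474093395937796 < 309485009821345068724781056? YES
  n = 2023: C(2023, 10) = 309399856285778485315440716; 309399856285778485315440716 < 309485009821345068724781056? YES
  n = 2024: C(2024, 10) = 310936101848269937576192656; 310936101848269937576192656 < 309485009821345068724781056? NO
  n = 2025: C(2025, 10) = 312479209053472269772600560; 312479209053472269772600560 < 309485009821345068724781056? NO
  n = 2026: C(2026, 10) = 314029205130126398094885285; 314029205130126398094885285 < 309485009821345068724781056? NO
The largest n with C(n, 10) < 309485009821345068724781056 is n = 2023 (where E[X] = 77349964071444621328860179/77371252455336267181195264 ≈ 0.999725). Hence R_4(10) > 2023, i.e. R_4(10) ≥ 2024.

Largest n = 2023; hence R_4(10) > 2023.


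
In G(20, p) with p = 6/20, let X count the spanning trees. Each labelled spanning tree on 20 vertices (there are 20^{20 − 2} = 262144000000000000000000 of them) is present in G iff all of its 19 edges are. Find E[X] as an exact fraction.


K_20 has 20^{20 − 2} = 262144000000000000000000 labelled spanning trees.
For each such spanning tree H, let X_H = 1 if all 19 edges of H are present in G. Then P[X_H = 1] = p^{19} = (3/10)^{19} = 1162261467/10000000000000000000.
By linearity: E[X] = Σ_H E[X_H] = 262144000000000000000000 · p^{19} = 262144000000000000000000 · 1162261467/10000000000000000000 = 152339935002624/5.
Numerically: E[X] ≈ 3.047e+13.

E[X] = 262144000000000000000000 · (3/10)^{19} = 152339935002624/5 ≈ 3.047e+13.


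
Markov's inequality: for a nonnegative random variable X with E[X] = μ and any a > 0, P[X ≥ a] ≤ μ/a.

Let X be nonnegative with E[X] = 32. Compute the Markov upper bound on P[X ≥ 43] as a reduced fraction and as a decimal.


μ = E[X] = 32, a = 43.
Markov: P[X ≥ 43] ≤ μ/a = (32)/43 = 32/43.
Numerically: ≈ 0.74419.
(Since a = 43 > μ = 32.00000, the bound 32/43 is < 1 and informative.)

P[X ≥ 43] ≤ 32/43 ≈ 0.74419.


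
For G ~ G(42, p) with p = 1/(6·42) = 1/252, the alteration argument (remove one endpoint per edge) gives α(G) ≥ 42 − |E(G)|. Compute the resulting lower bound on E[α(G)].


E[|E(G)|] = C(42, 2)·p = 861 · (1/252) = 41/12.
E[α(G)] ≥ n − E[|E(G)|] = 42 − 41/12 = 463/12.
Numerically: ≈ 38.5833.
(This is only a lower bound; the true E[α(G)] may be larger.)

E[α(G)] ≥ 463/12 ≈ 38.5833.


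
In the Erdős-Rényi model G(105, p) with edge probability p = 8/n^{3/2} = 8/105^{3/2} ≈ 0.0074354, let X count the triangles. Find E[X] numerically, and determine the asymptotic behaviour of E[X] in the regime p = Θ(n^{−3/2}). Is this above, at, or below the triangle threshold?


Number of potential triangles: C(105, 3) = 187460.
Each occurs with probability p³ ≈ (0.0074354)³ ≈ 4.1107221e-07.
By linearity: E[X] = C(105, 3)·p³ ≈ 187460 · 4.1107221e-07 ≈ 0.07706.
Since α = 3/2 > 1, p = c/n^{3/2} = o(1/n) is below the triangle threshold p ~ 1/n. Asymptotically E[X] ~ (c³/6)·n^{3(1−α)} = (8³/6)·n^{-1.5} → 0, so by Markov's inequality G has no triangles w.h.p.

E[X] ≈ 0.07706; in regime p = Θ(1/n^{3/2}) E[X] tends to 0 (below the triangle threshold p ~ 1/n).


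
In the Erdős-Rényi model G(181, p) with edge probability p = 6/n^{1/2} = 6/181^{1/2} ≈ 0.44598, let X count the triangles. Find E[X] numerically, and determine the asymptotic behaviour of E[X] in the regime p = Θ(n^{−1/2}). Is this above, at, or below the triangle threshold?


Number of potential triangles: C(181, 3) = 971970.
Each occurs with probability p³ ≈ (0.44598)³ ≈ 8.8702506e-02.
By linearity: E[X] = C(181, 3)·p³ ≈ 971970 · 8.8702506e-02 ≈ 86216.17461.
Since α = 1/2 < 1, p = c/n^{1/2} ≫ 1/n is above the triangle threshold p ~ 1/n. Asymptotically E[X] ~ (c³/6)·n^{3(1−α)} = (6³/6)·n^{1.5} → ∞; triangles are abundant w.h.p.

E[X] ≈ 86216.17461; in regime p = Θ(1/n^{1/2}) E[X] diverges (above the triangle threshold p ~ 1/n).


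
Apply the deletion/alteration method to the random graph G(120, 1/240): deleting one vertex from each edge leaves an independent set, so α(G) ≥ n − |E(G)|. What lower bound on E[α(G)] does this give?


E[|E(G)|] = C(120, 2)·p = 7140 · (1/240) = 119/4.
E[α(G)] ≥ n − E[|E(G)|] = 120 − 119/4 = 361/4.
Numerically: ≈ 90.250000.
(This is only a lower bound; the true E[α(G)] may be larger.)

E[α(G)] ≥ 361/4 ≈ 90.250000.


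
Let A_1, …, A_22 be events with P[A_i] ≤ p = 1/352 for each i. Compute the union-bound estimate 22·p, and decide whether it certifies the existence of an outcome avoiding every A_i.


Union bound: P[∪_{i=1}^{22} A_i] ≤ Σ_i P[A_i] ≤ 22·p = 22·(1/352) = 1/16.
Numerically: 1/16 ≈ 0.0625.
Is 1/16 < 1? YES.
Since P[∪ A_i] ≤ 1/16 < 1, the complement has P[∩ A_i^c] ≥ 1 − 1/16 = 15/16 > 0, so some outcome avoids every A_i.

22·p = 1/16 ≈ 0.0625; existence CERTIFIED by the union bound.


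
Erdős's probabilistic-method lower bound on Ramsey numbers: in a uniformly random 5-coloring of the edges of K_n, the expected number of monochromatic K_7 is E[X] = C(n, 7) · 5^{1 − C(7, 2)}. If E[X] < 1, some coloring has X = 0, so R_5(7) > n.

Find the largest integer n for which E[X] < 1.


We need C(n, 7) · 5^{1 − 21} < 1, i.e. C(n, 7) < 5^{21 − 1} = 95367431640625.
Check values of n near the boundary:
  n = 335: C(335, 7) = 88202498238195; 88202498238195 < 95367431640625? YES
  n = 336: C(336, 7) = 90079147136880; 90079147136880 < 95367431640625? YES
  n = 337: C(337, 7) = 91989916924632; 91989916924632 < 95367431640625? YES
  n = 338: C(338, 7) = 93935323022736; 93935323022736 < 95367431640625? YES
  n = 339: C(339, 7) = 95915887062372; 95915887062372 < 95367431640625? NO
The largest n with C(n, 7) < 95367431640625 is n = 338 (where E[X] = 93935323022736/95367431640625 ≈ 0.9850). Hence R_5(7) > 338, i.e. R_5(7) ≥ 339.

Largest n = 338; hence R_5(7) > 338.


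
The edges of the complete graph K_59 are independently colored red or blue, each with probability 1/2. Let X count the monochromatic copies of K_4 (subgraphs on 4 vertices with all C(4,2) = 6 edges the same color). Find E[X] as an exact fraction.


Let X = Σ_S X_S over the C(59, 4) = 455126 subsets S of size 4, where X_S = 1 if the K_4 on S is monochromatic.
For a fixed S, the K_4 on S has C(4, 2) = 6 edges. P[all 6 edges red] = (1/2)^6, and likewise for blue, so P[monochromatic] = 2·(1/2)^6 = 2^{1 − 6} = 1/32.
Summing: E[X] = C(59, 4) · 2^{1 − 6} = 455126 · 1/32 = 227563/16.
Numerically: E[X] ≈ 14222.688.

E[X] = C(59,4)·2^(1−C(4,2)) = 227563/16 ≈ 14222.688.


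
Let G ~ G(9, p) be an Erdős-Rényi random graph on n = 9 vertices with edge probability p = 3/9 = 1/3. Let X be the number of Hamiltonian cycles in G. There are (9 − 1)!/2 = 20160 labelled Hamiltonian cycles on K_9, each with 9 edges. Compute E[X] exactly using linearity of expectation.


K_9 has (9 − 1)!/2 = 20160 labelled Hamiltonian cycles.
For each such Hamiltonian cycle H, let X_H = 1 if all 9 edges of H are present in G. Then P[X_H = 1] = p^{9} = (1/3)^{9} = 1/19683.
Summing the indicators: E[X] = Σ_H E[X_H] = 20160 · p^{9} = 20160 · 1/19683 = 2240/2187.
Numerically: E[X] ≈ 1.02.

E[X] = 20160 · (1/3)^{9} = 2240/2187 ≈ 1.02.


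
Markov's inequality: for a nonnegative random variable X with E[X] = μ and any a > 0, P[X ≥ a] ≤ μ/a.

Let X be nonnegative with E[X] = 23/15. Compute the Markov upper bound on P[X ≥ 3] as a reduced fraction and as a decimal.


μ = E[X] = 23/15, a = 3.
Markov: P[X ≥ 3] ≤ μ/a = (23/15)/3 = 23/45.
Numerically: ≈ 0.5111.
(Since a = 3 > μ = 1.5333, the bound 23/45 is < 1 and informative.)

P[X ≥ 3] ≤ 23/45 ≈ 0.5111.


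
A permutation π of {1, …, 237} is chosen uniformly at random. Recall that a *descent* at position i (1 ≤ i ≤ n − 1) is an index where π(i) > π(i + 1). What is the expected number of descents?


Write X = Σ X_I over i = 1, …, 236, with X_I the indicator of one descent.
There are 236 indicators.
For each fixed i, the pair (π(i), π(i+1)) is a uniformly random ordered pair of distinct values from {1, …, 237}; by symmetry P[π(i) > π(i+1)] = 1/2.
By linearity: E[X] = 236 · (1/2) = (237 − 1) · (1/2) = 118 ≈ 118.000.

E[X] = 118 = 118.000.


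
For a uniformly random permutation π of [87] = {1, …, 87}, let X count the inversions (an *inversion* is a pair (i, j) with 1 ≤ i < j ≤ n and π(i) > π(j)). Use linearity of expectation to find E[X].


Write X = Σ X_I over the C(87, 2) = 3741 pairs i < j, with X_I the indicator of one inversion.
There are 3741 indicators.
For each fixed pair i < j, the values π(i) and π(j) are two distinct elements of {1, …, 87} in uniformly random order; by symmetry P[π(i) > π(j)] = 1/2.
By linearity: E[X] = 3741 · (1/2) = C(87, 2) · (1/2) = 3741/2 = 3741/2 ≈ 1870.5000.

E[X] = 3741/2 = 1870.5000.


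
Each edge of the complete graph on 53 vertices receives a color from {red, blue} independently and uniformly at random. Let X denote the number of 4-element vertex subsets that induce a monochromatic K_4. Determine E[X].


Let X = Σ_S X_S over the C(53, 4) = 292825 subsets S of size 4, where X_S = 1 if the K_4 on S is monochromatic.
For a fixed S, the K_4 on S has C(4, 2) = 6 edges. P[all 6 edges red] = (1/2)^6, and likewise for blue, so P[monochromatic] = 2·(1/2)^6 = 2^{1 − 6} = 1/32.
By linearity of expectation: E[X] = C(53, 4) · 2^{1 − 6} = 292825 · 1/32 = 292825/32.
Numerically: E[X] ≈ 9150.78125.

E[X] = C(53,4)·2^(1−C(4,2)) = 292825/32 ≈ 9150.78125.


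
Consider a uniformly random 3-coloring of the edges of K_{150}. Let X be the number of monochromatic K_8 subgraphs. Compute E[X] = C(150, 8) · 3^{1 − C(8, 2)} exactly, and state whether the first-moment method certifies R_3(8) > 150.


E[X] = C(150, 8) · 3^{1 − 28} = 5257211409450 · 3^{−27} = 5257211409450/7625597484987.
As a reduced fraction: E[X] = 584134601050/847288609443 ≈ 0.68942.
Is E[X] < 1? YES.
Since E[X] < 1, there exists a 3-coloring of K_{150} with no monochromatic K_8; hence R_3(8) > 150.

E[X] = 584134601050/847288609443 ≈ 0.68942; E[X] < 1, so R_3(8) > 150.


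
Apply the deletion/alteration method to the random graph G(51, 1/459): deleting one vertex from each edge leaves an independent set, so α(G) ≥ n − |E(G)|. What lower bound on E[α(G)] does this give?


E[|E(G)|] = C(51, 2)·p = 1275 · (1/459) = 25/9.
E[α(G)] ≥ n − E[|E(G)|] = 51 − 25/9 = 434/9.
Numerically: ≈ 48.222222.
(This is only a lower bound; the true E[α(G)] may be larger.)

E[α(G)] ≥ 434/9 ≈ 48.222222.


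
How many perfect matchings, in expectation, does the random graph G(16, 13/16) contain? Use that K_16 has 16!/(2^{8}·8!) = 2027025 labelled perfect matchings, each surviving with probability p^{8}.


K_16 has 16!/(2^{8}·8!) = 2027025 labelled perfect matchings.
For each such perfect matching H, let X_H = 1 if all 8 edges of H are present in G. Then P[X_H = 1] = p^{8} = (13/16)^{8} = 815730721/4294967296.
By linearity of expectation: E[X] = Σ_H E[X_H] = 2027025 · p^{8} = 2027025 · 815730721/4294967296 = 1653506564735025/4294967296.
Numerically: E[X] ≈ 384987.

E[X] = 2027025 · (13/16)^{8} = 1653506564735025/4294967296 ≈ 384987.


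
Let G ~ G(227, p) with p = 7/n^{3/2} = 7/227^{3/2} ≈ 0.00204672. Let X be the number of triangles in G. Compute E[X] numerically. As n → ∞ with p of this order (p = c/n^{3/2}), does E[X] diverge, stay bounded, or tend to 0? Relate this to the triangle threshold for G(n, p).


Number of potential triangles: C(227, 3) = 1923825.
Each occurs with probability p³ ≈ (0.00204672)³ ≈ 8.57388714e-09.
By linearity: E[X] = C(227, 3)·p³ ≈ 1923825 · 8.57388714e-09 ≈ 0.016495.
Since α = 3/2 > 1, p = c/n^{3/2} = o(1/n) is below the triangle threshold p ~ 1/n. Asymptotically E[X] ~ (c³/6)·n^{3(1−α)} = (7³/6)·n^{-1.5} → 0, so by Markov's inequality G has no triangles w.h.p.

E[X] ≈ 0.016495; in regime p = Θ(1/n^{3/2}) E[X] tends to 0 (below the triangle threshold p ~ 1/n).


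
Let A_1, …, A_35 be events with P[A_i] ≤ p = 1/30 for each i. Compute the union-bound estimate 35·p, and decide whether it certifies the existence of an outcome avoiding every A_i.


Union bound: P[∪_{i=1}^{35} A_i] ≤ Σ_i P[A_i] ≤ 35·p = 35·(1/30) = 7/6.
Numerically: 7/6 ≈ 1.166667.
Is 7/6 < 1? NO.
Since the bound 7/6 is ≥ 1, the union bound is uninformative here; it does NOT by itself certify existence.

35·p = 7/6 ≈ 1.166667; existence NOT certified by the union bound.


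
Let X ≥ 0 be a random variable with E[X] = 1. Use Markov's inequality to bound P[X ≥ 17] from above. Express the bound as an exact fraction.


μ = E[X] = 1, a = 17.
Markov: P[X ≥ 17] ≤ μ/a = (1)/17 = 1/17.
Numerically: ≈ 0.05882.
(Since a = 17 > μ = 1.00000, the bound 1/17 is < 1 and informative.)

P[X ≥ 17] ≤ 1/17 ≈ 0.05882.


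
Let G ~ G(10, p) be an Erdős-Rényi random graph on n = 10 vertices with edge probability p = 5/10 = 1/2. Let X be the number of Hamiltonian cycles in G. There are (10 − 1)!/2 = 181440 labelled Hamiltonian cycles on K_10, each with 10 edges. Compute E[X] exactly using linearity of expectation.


K_10 has (10 − 1)!/2 = 181440 labelled Hamiltonian cycles.
For each such Hamiltonian cycle H, let X_H = 1 if all 10 edges of H are present in G. Then P[X_H = 1] = p^{10} = (1/2)^{10} = 1/1024.
By linearity of expectation: E[X] = Σ_H E[X_H] = 181440 · p^{10} = 181440 · 1/1024 = 2835/16.
Numerically: E[X] ≈ 177.

E[X] = 181440 · (1/2)^{10} = 2835/16 ≈ 177.
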